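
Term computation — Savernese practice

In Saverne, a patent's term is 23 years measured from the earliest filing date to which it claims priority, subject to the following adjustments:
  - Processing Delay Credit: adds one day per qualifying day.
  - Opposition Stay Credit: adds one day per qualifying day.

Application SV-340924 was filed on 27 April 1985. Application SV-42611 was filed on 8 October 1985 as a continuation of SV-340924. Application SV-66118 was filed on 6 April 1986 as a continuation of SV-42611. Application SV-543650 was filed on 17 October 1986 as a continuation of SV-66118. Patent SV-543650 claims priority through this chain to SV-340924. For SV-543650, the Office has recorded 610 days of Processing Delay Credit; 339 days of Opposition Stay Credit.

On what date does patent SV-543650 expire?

Earliest priority filing: 27 April 1985.
Base term: 27 April 1985 + 23 years → 27 April 2008.
Processing Delay Credit: +610 days → 28 December 2009.
Opposition Stay Credit: +339 days → 2 December 2010.

2010-12-02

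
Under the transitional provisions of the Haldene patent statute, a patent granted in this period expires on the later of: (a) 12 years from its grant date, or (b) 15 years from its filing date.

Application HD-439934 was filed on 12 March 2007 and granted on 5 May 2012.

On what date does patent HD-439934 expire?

May 5, 2024

(a) grant + 12 years → 5 May 2024.
(b) filing + 15 years → 12 March 2022.
Later of the two: 5 May 2024.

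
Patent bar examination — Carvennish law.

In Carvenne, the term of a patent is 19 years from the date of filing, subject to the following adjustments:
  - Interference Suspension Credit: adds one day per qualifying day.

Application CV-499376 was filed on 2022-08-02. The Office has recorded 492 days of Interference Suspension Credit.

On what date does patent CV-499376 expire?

Base term: filing date + 19 years → 2 August 2041.
Interference Suspension Credit: +492 days → 7 December 2042.

2042-12-07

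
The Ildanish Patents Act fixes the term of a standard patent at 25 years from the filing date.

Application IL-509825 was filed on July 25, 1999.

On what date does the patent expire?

Filing date + 25 years → 25 July 2024.

July 25, 2024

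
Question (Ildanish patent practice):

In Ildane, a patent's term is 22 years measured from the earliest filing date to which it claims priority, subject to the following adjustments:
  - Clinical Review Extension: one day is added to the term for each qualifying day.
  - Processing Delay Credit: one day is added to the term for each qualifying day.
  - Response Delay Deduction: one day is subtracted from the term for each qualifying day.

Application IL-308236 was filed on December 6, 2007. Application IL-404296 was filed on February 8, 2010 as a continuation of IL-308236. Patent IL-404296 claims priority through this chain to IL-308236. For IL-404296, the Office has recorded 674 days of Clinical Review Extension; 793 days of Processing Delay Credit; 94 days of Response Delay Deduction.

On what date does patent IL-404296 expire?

September 9, 2033

Earliest priority filing: 6 December 2007.
Base term: 6 December 2007 + 22 years → 6 December 2029.
Clinical Review Extension: +674 days → 11 October 2031.
Processing Delay Credit: +793 days → 12 December 2033.
Response Delay Deduction: −94 days → 9 September 2033.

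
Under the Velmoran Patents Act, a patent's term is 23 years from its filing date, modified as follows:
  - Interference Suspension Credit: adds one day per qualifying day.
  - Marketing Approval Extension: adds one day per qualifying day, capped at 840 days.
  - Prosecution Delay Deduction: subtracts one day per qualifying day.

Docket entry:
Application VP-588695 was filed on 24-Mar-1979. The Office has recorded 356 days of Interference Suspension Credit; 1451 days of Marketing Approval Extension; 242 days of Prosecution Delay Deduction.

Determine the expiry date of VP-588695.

2004-11-02

Base term: filing date + 23 years → 24 March 2002.
Interference Suspension Credit: +356 days → 15 March 2003.
Marketing Approval Extension: 1451 days claimed exceeds the 840-day cap, so +840 days → 2 July 2005.
Prosecution Delay Deduction: −242 days → 2 November 2004.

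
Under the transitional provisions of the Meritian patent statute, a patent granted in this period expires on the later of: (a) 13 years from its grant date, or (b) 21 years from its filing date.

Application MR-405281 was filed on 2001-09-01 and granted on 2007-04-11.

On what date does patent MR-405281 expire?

September 1, 2022

(a) grant + 13 years → 11 April 2020.
(b) filing + 21 years → 1 September 2022.
Later of the two: 1 September 2022.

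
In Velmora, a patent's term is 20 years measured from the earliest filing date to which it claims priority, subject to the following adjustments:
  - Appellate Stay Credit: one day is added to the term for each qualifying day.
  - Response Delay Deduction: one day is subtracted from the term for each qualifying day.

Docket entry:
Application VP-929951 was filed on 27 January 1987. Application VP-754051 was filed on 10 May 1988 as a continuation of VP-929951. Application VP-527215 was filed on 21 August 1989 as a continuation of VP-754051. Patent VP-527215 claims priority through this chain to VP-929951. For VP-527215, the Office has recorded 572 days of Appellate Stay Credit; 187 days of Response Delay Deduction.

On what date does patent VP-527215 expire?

February 16, 2008

Earliest priority filing: 27 January 1987.
Base term: 27 January 1987 + 20 years → 27 January 2007.
Appellate Stay Credit: +572 days → 21 August 2008.
Response Delay Deduction: −187 days → 16 February 2008.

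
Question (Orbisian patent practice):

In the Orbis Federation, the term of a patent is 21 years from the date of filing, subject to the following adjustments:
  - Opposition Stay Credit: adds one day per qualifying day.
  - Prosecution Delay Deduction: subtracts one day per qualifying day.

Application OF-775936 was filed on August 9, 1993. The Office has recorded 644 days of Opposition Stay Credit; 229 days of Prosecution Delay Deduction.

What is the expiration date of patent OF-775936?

September 28, 2015

Base term: filing date + 21 years → 9 August 2014.
Opposition Stay Credit: +644 days → 14 May 2016.
Prosecution Delay Deduction: −229 days → 28 September 2015.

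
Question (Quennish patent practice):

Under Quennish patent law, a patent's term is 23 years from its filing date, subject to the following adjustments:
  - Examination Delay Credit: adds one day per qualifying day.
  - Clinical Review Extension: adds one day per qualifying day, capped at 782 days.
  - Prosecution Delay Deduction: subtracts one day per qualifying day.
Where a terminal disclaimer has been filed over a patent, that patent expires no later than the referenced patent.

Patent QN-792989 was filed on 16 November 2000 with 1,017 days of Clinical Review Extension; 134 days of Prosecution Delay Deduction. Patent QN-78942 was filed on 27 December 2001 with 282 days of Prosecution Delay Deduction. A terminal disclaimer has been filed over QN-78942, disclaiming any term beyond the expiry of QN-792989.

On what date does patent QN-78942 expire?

Natural term of QN-78942:
  Base: filing + 23 years → 27 December 2024.
  Prosecution Delay Deduction: −282 days → 20 March 2024.
Expiry of referenced patent QN-792989:
  Base: filing + 23 years → 16 November 2023.
  Clinical Review Extension: 1017 days claimed exceeds the 782-day cap, so +782 days → 6 January 2026.
  Prosecution Delay Deduction: −134 days → 25 August 2025.
Terminal disclaimer: QN-78942 expires on the earlier of 20 March 2024 and 25 August 2025.

March 20, 2024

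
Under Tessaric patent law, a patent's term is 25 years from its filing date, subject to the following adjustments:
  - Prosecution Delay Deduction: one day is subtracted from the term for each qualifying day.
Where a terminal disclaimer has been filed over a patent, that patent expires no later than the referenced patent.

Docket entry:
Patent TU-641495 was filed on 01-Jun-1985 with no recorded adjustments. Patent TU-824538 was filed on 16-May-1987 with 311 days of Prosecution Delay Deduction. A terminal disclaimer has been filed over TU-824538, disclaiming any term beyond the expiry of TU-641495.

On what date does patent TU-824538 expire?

Natural term of TU-824538:
  Base: filing + 25 years → 16 May 2012.
  Prosecution Delay Deduction: −311 days → 10 July 2011.
Expiry of referenced patent TU-641495:
  Base: filing + 25 years → 1 June 2010.
Terminal disclaimer: TU-824538 expires on the earlier of 10 July 2011 and 1 June 2010.

2010-06-01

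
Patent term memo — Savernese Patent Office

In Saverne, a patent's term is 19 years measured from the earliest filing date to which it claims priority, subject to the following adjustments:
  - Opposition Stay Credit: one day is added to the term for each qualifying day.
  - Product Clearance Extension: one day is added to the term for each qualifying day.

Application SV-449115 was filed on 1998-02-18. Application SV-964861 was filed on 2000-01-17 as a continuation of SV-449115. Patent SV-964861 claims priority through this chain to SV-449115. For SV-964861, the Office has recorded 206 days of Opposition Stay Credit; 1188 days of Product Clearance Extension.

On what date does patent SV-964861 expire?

Earliest priority filing: 18 February 1998.
Base term: 18 February 1998 + 19 years → 18 February 2017.
Opposition Stay Credit: +206 days → 12 September 2017.
Product Clearance Extension: +1188 days → 13 December 2020.

December 13, 2020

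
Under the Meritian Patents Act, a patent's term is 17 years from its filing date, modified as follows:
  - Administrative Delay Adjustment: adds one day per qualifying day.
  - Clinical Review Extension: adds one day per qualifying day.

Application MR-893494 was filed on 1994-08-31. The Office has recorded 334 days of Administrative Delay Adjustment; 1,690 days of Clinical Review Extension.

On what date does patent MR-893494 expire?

March 16, 2017

Base term: filing date + 17 years → 31 August 2011.
Administrative Delay Adjustment: +334 days → 30 July 2012.
Clinical Review Extension: +1690 days → 16 March 2017.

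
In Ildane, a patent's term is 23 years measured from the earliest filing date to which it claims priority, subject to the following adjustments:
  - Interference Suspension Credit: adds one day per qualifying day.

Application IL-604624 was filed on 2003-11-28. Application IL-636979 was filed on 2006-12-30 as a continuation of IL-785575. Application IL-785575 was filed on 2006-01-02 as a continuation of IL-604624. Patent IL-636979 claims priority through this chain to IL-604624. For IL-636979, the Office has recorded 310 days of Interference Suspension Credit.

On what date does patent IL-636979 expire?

October 4, 2027

Earliest priority filing: 28 November 2003.
Base term: 28 November 2003 + 23 years → 28 November 2026.
Interference Suspension Credit: +310 days → 4 October 2027.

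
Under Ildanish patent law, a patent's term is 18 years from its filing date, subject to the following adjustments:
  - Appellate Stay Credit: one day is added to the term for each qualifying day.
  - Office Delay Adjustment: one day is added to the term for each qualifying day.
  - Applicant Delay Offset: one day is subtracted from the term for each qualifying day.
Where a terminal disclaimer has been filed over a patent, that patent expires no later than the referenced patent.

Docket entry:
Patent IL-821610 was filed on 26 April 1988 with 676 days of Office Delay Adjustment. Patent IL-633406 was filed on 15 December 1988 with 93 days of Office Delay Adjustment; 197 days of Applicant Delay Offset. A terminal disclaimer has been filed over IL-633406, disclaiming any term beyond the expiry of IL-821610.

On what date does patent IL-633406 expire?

2006-09-02

Natural term of IL-633406:
  Base: filing + 18 years → 15 December 2006.
  Office Delay Adjustment: +93 days → 18 March 2007.
  Applicant Delay Offset: −197 days → 2 September 2006.
Expiry of referenced patent IL-821610:
  Base: filing + 18 years → 26 April 2006.
  Office Delay Adjustment: +676 days → 2 March 2008.
Terminal disclaimer: IL-633406 expires on the earlier of 2 September 2006 and 2 March 2008.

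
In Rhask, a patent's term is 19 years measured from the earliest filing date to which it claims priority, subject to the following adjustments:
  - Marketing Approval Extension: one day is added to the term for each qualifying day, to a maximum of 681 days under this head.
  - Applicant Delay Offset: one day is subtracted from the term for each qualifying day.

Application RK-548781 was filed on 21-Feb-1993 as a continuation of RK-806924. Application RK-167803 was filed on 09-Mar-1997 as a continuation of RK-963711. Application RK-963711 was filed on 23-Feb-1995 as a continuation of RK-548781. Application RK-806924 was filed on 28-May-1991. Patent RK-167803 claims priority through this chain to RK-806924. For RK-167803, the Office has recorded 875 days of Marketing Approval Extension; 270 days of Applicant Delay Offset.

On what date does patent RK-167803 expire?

2011-07-13

Earliest priority filing: 28 May 1991.
Base term: 28 May 1991 + 19 years → 28 May 2010.
Marketing Approval Extension: 875 days claimed exceeds the 681-day cap, so +681 days → 8 April 2012.
Applicant Delay Offset: −270 days → 13 July 2011.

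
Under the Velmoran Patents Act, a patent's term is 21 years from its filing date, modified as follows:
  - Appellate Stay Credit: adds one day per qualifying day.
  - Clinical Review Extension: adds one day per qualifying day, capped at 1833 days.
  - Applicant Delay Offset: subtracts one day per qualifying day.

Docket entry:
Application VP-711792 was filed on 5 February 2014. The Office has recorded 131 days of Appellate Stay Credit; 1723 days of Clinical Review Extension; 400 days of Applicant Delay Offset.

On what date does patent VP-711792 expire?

2039-01-29

Base term: filing date + 21 years → 5 February 2035.
Appellate Stay Credit: +131 days → 16 June 2035.
Clinical Review Extension: 1723 days (within the 1833-day cap) → +1723 days → 4 March 2040.
Applicant Delay Offset: −400 days → 29 January 2039.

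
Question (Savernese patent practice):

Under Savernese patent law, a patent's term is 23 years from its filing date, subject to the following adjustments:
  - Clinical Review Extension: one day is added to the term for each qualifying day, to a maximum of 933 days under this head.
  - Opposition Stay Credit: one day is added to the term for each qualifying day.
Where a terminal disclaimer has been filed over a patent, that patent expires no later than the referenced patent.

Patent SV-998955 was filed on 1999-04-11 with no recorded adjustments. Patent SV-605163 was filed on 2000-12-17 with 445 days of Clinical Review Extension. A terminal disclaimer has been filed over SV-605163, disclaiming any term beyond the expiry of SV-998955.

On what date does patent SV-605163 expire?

April 11, 2022

Natural term of SV-605163:
  Base: filing + 23 years → 17 December 2023.
  Clinical Review Extension: 445 days (within the 933-day cap) → +445 days → 6 March 2025.
Expiry of referenced patent SV-998955:
  Base: filing + 23 years → 11 April 2022.
Terminal disclaimer: SV-605163 expires on the earlier of 6 March 2025 and 11 April 2022.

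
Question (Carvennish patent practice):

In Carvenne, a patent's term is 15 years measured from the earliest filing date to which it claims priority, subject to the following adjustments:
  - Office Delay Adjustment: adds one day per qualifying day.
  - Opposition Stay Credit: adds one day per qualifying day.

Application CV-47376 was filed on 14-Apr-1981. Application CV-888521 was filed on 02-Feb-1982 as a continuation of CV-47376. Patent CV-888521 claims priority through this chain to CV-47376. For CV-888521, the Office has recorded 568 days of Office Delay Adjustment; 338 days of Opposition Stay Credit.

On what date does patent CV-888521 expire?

Earliest priority filing: 14 April 1981.
Base term: 14 April 1981 + 15 years → 14 April 1996.
Office Delay Adjustment: +568 days → 3 November 1997.
Opposition Stay Credit: +338 days → 7 October 1998.

October 7, 1998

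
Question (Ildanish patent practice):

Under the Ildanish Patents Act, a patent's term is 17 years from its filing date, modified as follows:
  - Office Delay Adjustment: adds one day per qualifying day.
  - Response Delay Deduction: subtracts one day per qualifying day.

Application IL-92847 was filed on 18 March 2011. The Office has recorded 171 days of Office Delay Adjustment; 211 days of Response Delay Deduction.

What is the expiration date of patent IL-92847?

Base term: filing date + 17 years → 18 March 2028.
Office Delay Adjustment: +171 days → 5 September 2028.
Response Delay Deduction: −211 days → 7 February 2028.

February 7, 2028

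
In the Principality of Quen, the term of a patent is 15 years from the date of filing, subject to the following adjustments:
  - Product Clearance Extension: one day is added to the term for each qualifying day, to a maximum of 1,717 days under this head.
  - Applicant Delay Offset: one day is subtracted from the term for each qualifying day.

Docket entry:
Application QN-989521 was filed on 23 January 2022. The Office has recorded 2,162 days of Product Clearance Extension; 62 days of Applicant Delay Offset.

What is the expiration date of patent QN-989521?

2041-08-05

Base term: filing date + 15 years → 23 January 2037.
Product Clearance Extension: 2162 days claimed exceeds the 1717-day cap, so +1717 days → 6 October 2041.
Applicant Delay Offset: −62 days → 5 August 2041.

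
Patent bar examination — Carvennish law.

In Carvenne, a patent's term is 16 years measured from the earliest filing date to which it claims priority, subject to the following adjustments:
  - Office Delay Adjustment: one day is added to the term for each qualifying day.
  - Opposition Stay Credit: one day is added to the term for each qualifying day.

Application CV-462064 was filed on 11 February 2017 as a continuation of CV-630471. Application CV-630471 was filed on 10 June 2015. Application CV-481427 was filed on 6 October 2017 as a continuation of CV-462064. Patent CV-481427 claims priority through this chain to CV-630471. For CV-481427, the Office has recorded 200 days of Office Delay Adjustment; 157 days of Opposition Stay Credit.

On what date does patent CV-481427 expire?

2032-06-01

Earliest priority filing: 10 June 2015.
Base term: 10 June 2015 + 16 years → 10 June 2031.
Office Delay Adjustment: +200 days → 27 December 2031.
Opposition Stay Credit: +157 days → 1 June 2032.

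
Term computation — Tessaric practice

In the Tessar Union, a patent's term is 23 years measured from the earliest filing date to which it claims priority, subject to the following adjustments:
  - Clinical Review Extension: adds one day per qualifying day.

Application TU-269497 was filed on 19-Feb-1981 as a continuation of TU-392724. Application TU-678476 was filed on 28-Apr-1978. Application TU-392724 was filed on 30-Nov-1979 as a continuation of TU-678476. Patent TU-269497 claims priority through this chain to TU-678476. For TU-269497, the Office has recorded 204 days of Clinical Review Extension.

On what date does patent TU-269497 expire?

Earliest priority filing: 28 April 1978.
Base term: 28 April 1978 + 23 years → 28 April 2001.
Clinical Review Extension: +204 days → 18 November 2001.

2001-11-18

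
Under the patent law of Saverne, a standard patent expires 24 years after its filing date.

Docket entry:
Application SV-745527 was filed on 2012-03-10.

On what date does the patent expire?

2036-03-10

Filing date + 24 years → 10 March 2036.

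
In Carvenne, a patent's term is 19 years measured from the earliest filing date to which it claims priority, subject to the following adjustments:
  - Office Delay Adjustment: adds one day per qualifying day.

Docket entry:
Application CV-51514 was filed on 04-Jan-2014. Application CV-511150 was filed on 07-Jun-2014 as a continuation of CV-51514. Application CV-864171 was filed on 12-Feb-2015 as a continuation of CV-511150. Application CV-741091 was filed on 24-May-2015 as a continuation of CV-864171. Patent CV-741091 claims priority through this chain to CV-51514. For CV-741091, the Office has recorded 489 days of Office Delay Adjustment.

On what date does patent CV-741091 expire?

Earliest priority filing: 4 January 2014.
Base term: 4 January 2014 + 19 years → 4 January 2033.
Office Delay Adjustment: +489 days → 8 May 2034.

May 8, 2034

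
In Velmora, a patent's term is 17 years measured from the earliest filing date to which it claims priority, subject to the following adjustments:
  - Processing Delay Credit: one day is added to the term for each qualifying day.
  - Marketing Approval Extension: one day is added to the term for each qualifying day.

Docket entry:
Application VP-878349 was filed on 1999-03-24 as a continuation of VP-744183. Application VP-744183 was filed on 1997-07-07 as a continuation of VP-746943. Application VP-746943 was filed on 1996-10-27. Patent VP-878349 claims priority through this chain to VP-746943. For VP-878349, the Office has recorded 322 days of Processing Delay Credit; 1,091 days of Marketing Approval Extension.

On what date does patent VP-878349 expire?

Earliest priority filing: 27 October 1996.
Base term: 27 October 1996 + 17 years → 27 October 2013.
Processing Delay Credit: +322 days → 14 September 2014.
Marketing Approval Extension: +1091 days → 9 September 2017.

September 9, 2017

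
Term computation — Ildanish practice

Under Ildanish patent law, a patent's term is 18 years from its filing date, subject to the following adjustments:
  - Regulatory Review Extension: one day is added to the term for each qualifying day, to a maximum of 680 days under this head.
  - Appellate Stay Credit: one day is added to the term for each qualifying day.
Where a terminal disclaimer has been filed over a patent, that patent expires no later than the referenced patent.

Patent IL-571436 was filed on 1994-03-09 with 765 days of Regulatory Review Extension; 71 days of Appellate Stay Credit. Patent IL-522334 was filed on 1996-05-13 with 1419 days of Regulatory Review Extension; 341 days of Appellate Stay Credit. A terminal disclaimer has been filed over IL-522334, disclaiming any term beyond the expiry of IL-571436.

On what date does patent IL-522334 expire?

Natural term of IL-522334:
  Base: filing + 18 years → 13 May 2014.
  Regulatory Review Extension: 1419 days claimed exceeds the 680-day cap, so +680 days → 23 March 2016.
  Appellate Stay Credit: +341 days → 27 February 2017.
Expiry of referenced patent IL-571436:
  Base: filing + 18 years → 9 March 2012.
  Regulatory Review Extension: 765 days claimed exceeds the 680-day cap, so +680 days → 18 January 2014.
  Appellate Stay Credit: +71 days → 30 March 2014.
Terminal disclaimer: IL-522334 expires on the earlier of 27 February 2017 and 30 March 2014.

March 30, 2014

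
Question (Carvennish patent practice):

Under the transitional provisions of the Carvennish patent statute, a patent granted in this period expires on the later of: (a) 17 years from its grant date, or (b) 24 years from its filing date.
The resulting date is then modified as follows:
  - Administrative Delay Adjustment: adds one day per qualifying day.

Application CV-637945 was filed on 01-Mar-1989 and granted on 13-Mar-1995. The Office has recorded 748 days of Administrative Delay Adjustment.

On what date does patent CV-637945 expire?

(a) grant + 17 years → 13 March 2012.
(b) filing + 24 years → 1 March 2013.
Later of the two: 1 March 2013.
Administrative Delay Adjustment: +748 days → 19 March 2015.

2015-03-19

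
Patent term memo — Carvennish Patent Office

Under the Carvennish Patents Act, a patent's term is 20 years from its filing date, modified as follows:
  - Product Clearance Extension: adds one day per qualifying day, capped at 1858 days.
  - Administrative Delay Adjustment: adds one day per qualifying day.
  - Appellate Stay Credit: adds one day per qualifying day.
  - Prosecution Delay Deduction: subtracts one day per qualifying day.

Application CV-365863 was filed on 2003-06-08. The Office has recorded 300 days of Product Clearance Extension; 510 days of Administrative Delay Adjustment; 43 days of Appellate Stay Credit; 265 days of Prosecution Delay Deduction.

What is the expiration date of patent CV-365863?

2025-01-16

Base term: filing date + 20 years → 8 June 2023.
Product Clearance Extension: 300 days (within the 1858-day cap) → +300 days → 3 April 2024.
Administrative Delay Adjustment: +510 days → 26 August 2025.
Appellate Stay Credit: +43 days → 8 October 2025.
Prosecution Delay Deduction: −265 days → 16 January 2025.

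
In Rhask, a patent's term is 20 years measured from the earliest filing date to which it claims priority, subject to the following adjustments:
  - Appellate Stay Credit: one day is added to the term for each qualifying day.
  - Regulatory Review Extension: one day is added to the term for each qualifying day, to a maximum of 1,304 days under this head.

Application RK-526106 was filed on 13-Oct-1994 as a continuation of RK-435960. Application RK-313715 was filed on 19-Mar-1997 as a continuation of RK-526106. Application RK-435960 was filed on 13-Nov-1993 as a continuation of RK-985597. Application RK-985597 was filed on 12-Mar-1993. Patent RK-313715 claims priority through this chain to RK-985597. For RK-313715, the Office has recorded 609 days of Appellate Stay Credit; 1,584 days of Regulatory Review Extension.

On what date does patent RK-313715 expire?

June 7, 2018

Earliest priority filing: 12 March 1993.
Base term: 12 March 1993 + 20 years → 12 March 2013.
Appellate Stay Credit: +609 days → 11 November 2014.
Regulatory Review Extension: 1584 days claimed exceeds the 1304-day cap, so +1304 days → 7 June 2018.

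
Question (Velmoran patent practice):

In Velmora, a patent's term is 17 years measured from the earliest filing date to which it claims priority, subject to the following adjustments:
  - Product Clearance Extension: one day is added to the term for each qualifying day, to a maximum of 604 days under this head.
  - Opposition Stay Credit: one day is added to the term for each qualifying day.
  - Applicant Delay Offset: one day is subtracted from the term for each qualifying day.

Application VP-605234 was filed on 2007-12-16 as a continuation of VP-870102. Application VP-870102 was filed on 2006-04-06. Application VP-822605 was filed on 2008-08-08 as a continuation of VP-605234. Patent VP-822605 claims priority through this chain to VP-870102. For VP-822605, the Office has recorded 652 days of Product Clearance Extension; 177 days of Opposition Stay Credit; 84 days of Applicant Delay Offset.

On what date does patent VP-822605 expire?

2025-03-03

Earliest priority filing: 6 April 2006.
Base term: 6 April 2006 + 17 years → 6 April 2023.
Product Clearance Extension: 652 days claimed exceeds the 604-day cap, so +604 days → 30 November 2024.
Opposition Stay Credit: +177 days → 26 May 2025.
Applicant Delay Offset: −84 days → 3 March 2025.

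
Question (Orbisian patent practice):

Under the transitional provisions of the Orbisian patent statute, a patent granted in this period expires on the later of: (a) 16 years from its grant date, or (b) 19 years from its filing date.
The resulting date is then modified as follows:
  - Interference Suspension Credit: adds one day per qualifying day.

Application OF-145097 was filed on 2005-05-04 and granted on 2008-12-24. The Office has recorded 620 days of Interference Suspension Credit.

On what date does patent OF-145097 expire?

(a) grant + 16 years → 24 December 2024.
(b) filing + 19 years → 4 May 2024.
Later of the two: 24 December 2024.
Interference Suspension Credit: +620 days → 5 September 2026.

2026-09-05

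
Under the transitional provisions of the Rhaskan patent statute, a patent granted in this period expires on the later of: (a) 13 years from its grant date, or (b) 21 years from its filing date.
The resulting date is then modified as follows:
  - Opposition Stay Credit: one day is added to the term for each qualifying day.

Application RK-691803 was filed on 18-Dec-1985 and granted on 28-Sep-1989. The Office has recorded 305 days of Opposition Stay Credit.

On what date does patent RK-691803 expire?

2007-10-19

(a) grant + 13 years → 28 September 2002.
(b) filing + 21 years → 18 December 2006.
Later of the two: 18 December 2006.
Opposition Stay Credit: +305 days → 19 October 2007.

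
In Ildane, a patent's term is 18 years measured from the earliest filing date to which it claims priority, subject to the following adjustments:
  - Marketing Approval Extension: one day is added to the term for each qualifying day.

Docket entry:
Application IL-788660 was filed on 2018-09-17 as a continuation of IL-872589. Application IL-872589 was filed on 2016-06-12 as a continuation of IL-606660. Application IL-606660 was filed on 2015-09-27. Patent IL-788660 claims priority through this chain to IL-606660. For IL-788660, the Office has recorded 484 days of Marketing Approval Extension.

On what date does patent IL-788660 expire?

January 24, 2035

Earliest priority filing: 27 September 2015.
Base term: 27 September 2015 + 18 years → 27 September 2033.
Marketing Approval Extension: +484 days → 24 January 2035.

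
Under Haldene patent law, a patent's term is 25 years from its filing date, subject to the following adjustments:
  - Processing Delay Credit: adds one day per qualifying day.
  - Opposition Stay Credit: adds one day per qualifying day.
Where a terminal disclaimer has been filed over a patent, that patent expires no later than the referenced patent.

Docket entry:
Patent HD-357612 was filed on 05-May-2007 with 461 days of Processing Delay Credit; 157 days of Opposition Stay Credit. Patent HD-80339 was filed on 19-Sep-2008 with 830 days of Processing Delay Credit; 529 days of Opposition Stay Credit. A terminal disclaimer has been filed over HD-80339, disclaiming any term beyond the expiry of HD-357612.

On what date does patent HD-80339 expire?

January 13, 2034

Natural term of HD-80339:
  Base: filing + 25 years → 19 September 2033.
  Processing Delay Credit: +830 days → 28 December 2035.
  Opposition Stay Credit: +529 days → 9 June 2037.
Expiry of referenced patent HD-357612:
  Base: filing + 25 years → 5 May 2032.
  Processing Delay Credit: +461 days → 9 August 2033.
  Opposition Stay Credit: +157 days → 13 January 2034.
Terminal disclaimer: HD-80339 expires on the earlier of 9 June 2037 and 13 January 2034.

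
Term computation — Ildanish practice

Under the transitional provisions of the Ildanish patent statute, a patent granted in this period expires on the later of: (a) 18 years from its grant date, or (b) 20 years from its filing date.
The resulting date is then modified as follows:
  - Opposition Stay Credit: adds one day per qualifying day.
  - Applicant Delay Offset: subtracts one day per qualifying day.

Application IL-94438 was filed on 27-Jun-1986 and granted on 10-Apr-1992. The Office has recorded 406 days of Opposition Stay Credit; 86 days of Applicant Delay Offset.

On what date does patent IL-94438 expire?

February 24, 2011

(a) grant + 18 years → 10 April 2010.
(b) filing + 20 years → 27 June 2006.
Later of the two: 10 April 2010.
Opposition Stay Credit: +406 days → 21 May 2011.
Applicant Delay Offset: −86 days → 24 February 2011.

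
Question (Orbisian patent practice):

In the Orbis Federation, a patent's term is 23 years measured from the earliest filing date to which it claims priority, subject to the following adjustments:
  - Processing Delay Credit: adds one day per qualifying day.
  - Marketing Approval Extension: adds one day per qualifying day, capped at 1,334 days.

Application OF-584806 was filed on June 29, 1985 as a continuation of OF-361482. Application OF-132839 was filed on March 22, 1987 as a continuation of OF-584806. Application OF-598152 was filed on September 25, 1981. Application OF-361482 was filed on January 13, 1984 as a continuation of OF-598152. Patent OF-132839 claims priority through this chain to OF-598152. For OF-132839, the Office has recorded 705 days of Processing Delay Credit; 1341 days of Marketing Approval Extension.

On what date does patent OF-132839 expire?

Earliest priority filing: 25 September 1981.
Base term: 25 September 1981 + 23 years → 25 September 2004.
Processing Delay Credit: +705 days → 31 August 2006.
Marketing Approval Extension: 1341 days claimed exceeds the 1334-day cap, so +1334 days → 26 April 2010.

April 26, 2010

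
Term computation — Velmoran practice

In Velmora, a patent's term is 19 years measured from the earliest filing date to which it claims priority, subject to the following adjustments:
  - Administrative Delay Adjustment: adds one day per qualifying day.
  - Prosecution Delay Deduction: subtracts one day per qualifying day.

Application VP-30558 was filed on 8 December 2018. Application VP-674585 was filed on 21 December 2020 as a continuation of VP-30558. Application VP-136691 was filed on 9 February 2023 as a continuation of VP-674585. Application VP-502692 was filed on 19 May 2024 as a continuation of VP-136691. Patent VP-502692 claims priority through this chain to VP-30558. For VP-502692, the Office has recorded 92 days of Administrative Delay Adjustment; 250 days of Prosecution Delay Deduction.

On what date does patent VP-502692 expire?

July 3, 2037

Earliest priority filing: 8 December 2018.
Base term: 8 December 2018 + 19 years → 8 December 2037.
Administrative Delay Adjustment: +92 days → 10 March 2038.
Prosecution Delay Deduction: −250 days → 3 July 2037.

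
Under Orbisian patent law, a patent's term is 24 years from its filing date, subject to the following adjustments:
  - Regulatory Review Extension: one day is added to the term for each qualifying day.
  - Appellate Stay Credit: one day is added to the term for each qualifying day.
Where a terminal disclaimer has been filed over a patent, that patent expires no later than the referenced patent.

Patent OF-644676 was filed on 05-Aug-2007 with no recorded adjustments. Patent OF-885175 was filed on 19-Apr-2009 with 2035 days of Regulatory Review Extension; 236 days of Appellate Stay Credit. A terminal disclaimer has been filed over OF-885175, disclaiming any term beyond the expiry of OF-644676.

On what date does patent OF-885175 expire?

August 5, 2031

Natural term of OF-885175:
  Base: filing + 24 years → 19 April 2033.
  Regulatory Review Extension: +2035 days → 14 November 2038.
  Appellate Stay Credit: +236 days → 8 July 2039.
Expiry of referenced patent OF-644676:
  Base: filing + 24 years → 5 August 2031.
Terminal disclaimer: OF-885175 expires on the earlier of 8 July 2039 and 5 August 2031.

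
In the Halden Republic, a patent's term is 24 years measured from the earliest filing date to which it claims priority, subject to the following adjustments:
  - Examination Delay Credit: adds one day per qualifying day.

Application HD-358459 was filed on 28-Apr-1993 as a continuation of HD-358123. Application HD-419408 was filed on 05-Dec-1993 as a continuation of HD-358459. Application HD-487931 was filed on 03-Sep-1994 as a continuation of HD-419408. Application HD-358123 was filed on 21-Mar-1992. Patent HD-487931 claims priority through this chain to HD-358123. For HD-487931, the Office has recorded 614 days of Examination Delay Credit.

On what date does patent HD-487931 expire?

Earliest priority filing: 21 March 1992.
Base term: 21 March 1992 + 24 years → 21 March 2016.
Examination Delay Credit: +614 days → 25 November 2017.

2017-11-25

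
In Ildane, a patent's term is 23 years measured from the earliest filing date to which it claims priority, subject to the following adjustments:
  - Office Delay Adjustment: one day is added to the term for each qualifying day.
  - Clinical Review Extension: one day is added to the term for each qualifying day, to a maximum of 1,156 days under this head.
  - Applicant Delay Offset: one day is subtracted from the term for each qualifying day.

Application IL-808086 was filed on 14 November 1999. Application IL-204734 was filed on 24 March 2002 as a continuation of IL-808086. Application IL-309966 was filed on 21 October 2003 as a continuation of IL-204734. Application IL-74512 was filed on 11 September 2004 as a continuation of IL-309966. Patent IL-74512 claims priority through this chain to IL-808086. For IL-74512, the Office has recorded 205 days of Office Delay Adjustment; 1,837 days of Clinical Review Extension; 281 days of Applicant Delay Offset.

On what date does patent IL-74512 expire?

Earliest priority filing: 14 November 1999.
Base term: 14 November 1999 + 23 years → 14 November 2022.
Office Delay Adjustment: +205 days → 7 June 2023.
Clinical Review Extension: 1837 days claimed exceeds the 1156-day cap, so +1156 days → 6 August 2026.
Applicant Delay Offset: −281 days → 29 October 2025.

2025-10-29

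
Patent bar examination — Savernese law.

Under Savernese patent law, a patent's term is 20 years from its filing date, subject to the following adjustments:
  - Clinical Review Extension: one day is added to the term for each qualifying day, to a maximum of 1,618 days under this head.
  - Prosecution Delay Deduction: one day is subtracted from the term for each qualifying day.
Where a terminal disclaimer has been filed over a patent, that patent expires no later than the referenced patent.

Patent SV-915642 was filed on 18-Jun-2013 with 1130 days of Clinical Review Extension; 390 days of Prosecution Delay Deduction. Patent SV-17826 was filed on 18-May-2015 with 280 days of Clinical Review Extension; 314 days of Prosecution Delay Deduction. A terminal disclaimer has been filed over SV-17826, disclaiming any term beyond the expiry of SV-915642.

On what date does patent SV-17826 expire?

Natural term of SV-17826:
  Base: filing + 20 years → 18 May 2035.
  Clinical Review Extension: 280 days (within the 1618-day cap) → +280 days → 22 February 2036.
  Prosecution Delay Deduction: −314 days → 14 April 2035.
Expiry of referenced patent SV-915642:
  Base: filing + 20 years → 18 June 2033.
  Clinical Review Extension: 1130 days (within the 1618-day cap) → +1130 days → 22 July 2036.
  Prosecution Delay Deduction: −390 days → 28 June 2035.
Terminal disclaimer: SV-17826 expires on the earlier of 14 April 2035 and 28 June 2035.

April 14, 2035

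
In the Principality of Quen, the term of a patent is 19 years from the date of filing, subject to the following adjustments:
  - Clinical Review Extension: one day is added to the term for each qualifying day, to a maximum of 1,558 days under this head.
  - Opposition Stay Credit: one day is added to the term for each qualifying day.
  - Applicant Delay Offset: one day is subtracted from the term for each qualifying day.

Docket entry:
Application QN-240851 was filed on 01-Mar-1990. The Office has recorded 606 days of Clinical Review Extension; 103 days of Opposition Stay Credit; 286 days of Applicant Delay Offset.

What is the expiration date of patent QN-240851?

2010-04-28

Base term: filing date + 19 years → 1 March 2009.
Clinical Review Extension: 606 days (within the 1558-day cap) → +606 days → 28 October 2010.
Opposition Stay Credit: +103 days → 8 February 2011.
Applicant Delay Offset: −286 days → 28 April 2010.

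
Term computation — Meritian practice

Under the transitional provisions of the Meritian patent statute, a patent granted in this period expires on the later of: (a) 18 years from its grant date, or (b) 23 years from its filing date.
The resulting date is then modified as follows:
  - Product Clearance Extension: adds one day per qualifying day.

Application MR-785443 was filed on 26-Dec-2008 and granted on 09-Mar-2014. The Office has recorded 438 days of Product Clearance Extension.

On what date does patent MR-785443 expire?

2033-05-21

(a) grant + 18 years → 9 March 2032.
(b) filing + 23 years → 26 December 2031.
Later of the two: 9 March 2032.
Product Clearance Extension: +438 days → 21 May 2033.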